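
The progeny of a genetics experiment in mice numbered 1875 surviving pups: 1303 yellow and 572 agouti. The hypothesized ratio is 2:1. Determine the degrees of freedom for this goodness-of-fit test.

1

A goodness-of-fit test with 2 phenotype classes has df = 2 − 1 = 1.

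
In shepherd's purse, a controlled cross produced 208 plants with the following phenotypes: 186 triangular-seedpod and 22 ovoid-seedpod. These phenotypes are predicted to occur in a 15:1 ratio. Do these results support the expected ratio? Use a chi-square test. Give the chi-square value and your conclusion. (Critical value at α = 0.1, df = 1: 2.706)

6.646; not consistent

The 15:1 ratio has 16 parts, so with N = 208 the expected counts are:
  triangular-seedpod: 208 × 15/16 = 195
  ovoid-seedpod: 208 × 1/16 = 13
χ² = Σ (O − E)² / E
  triangular-seedpod: (186 − 195)² / 195 = 0.4154
  ovoid-seedpod: (22 − 13)² / 13 = 6.2308
χ² = 0.4154 + 6.2308 = 6.6462 ≈ 6.646
Degrees of freedom = 2 − 1 = 1; critical value at α = 0.1 is 2.706.
Since 6.646 > 2.706, we reject the null hypothesis — the data do not fit the 15:1 ratio.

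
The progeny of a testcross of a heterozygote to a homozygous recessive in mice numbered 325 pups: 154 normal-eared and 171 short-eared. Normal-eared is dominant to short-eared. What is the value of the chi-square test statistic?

A testcross of a heterozygote (Aa × aa) gives a 1:1 phenotypic ratio.
Total ratio parts = 2. Expected numbers out of 325:
  normal-eared: 325 × 1/2 = 162.5
  short-eared: 325 × 1/2 = 162.5
χ² = Σ (O − E)² / E
  normal-eared: (154 − 162.5)² / 162.5 = 0.4446
  short-eared: (171 − 162.5)² / 162.5 = 0.4446
χ² = 0.4446 + 0.4446 = 0.8892 ≈ 0.889

0.889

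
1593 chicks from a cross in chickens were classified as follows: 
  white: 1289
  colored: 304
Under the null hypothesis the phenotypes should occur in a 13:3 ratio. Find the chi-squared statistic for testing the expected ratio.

Expected counts for N = 1593 under a 13:3 ratio (total parts = 16):
  white: 1593 × 13/16 = 1294.3125
  colored: 1593 × 3/16 = 298.6875
χ² = Σ (O − E)² / E
  white: (1289 − 1294.3125)² / 1294.3125 = 0.0218
  colored: (304 − 298.6875)² / 298.6875 = 0.0945
χ² = 0.0218 + 0.0945 = 0.1163 ≈ 0.116

0.116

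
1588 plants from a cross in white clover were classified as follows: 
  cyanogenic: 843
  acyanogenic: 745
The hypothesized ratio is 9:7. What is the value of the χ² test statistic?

6.461

Under the 9:7 hypothesis (Σ ratio = 16, N = 1588):
  cyanogenic: 1588 × 9/16 = 893.25
  acyanogenic: 1588 × 7/16 = 694.75
χ² = Σ (O − E)² / E
  cyanogenic: (843 − 893.25)² / 893.25 = 2.8268
  acyanogenic: (745 − 694.75)² / 694.75 = 3.6345
χ² = 2.8268 + 3.6345 = 6.4613 ≈ 6.461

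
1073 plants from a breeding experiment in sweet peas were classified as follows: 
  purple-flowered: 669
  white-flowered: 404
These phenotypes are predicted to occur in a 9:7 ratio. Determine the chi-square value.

Expected counts for N = 1073 under a 9:7 ratio (total parts = 16):
  purple-flowered: 1073 × 9/16 = 603.5625
  white-flowered: 1073 × 7/16 = 469.4375
χ² = Σ (O − E)² / E
  purple-flowered: (669 − 603.5625)² / 603.5625 = 7.0947
  white-flowered: (404 − 469.4375)² / 469.4375 = 9.1217
χ² = 7.0947 + 9.1217 = 16.2164 ≈ 16.216

16.216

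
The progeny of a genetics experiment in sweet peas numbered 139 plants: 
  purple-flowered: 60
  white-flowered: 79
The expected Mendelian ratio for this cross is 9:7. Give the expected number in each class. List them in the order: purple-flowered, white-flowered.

Expected counts for N = 139 under a 9:7 ratio (total parts = 16):
  purple-flowered: 139 × 9/16 = 78.1875
  white-flowered: 139 × 7/16 = 60.8125

78.1875, 60.8125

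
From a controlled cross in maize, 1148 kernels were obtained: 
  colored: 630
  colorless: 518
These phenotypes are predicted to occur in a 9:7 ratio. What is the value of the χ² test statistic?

Expected counts for N = 1148 under a 9:7 ratio (total parts = 16):
  colored: 1148 × 9/16 = 645.75
  colorless: 1148 × 7/16 = 502.25
χ² = Σ (O − E)² / E
  colored: (630 − 645.75)² / 645.75 = 0.3841
  colorless: (518 − 502.25)² / 502.25 = 0.4939
χ² = 0.3841 + 0.4939 = 0.878

0.878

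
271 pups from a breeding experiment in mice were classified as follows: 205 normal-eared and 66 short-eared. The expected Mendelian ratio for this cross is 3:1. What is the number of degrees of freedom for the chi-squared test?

A goodness-of-fit test with 2 phenotype classes has df = 2 − 1 = 1.

1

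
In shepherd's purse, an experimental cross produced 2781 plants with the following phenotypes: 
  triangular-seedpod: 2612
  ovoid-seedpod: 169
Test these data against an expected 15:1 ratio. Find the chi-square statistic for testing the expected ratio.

Total ratio parts = 16. Expected numbers out of 2781:
  triangular-seedpod: 2781 × 15/16 = 2607.1875
  ovoid-seedpod: 2781 × 1/16 = 173.8125
χ² = Σ (O − E)² / E
  triangular-seedpod: (2612 − 2607.1875)² / 2607.1875 = 0.0089
  ovoid-seedpod: (169 − 173.8125)² / 173.8125 = 0.1332
χ² = 0.0089 + 0.1332 = 0.1421 ≈ 0.142

0.142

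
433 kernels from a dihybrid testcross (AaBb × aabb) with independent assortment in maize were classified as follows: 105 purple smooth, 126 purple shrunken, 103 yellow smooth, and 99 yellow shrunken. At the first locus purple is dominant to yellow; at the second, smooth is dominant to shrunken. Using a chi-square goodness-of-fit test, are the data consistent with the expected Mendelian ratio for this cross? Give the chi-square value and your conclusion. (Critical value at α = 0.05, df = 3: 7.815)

A dihybrid testcross with independent assortment gives a 1:1:1:1 ratio.
Expected counts for N = 433 under a 1:1:1:1 ratio (total parts = 4):
  purple smooth: 433 × 1/4 = 108.25
  purple shrunken: 433 × 1/4 = 108.25
  yellow smooth: 433 × 1/4 = 108.25
  yellow shrunken: 433 × 1/4 = 108.25
χ² = Σ (O − E)² / E
  purple smooth: (105 − 108.25)² / 108.25 = 0.0976
  purple shrunken: (126 − 108.25)² / 108.25 = 2.9105
  yellow smooth: (103 − 108.25)² / 108.25 = 0.2546
  yellow shrunken: (99 − 108.25)² / 108.25 = 0.7904
χ² = 0.0976 + 2.9105 + 0.2546 + 0.7904 = 4.0531 ≈ 4.053
Degrees of freedom = 4 − 1 = 3; critical value at α = 0.05 is 7.815.
Since 4.053 < 7.815, we fail to reject the null hypothesis — the data are consistent with the 1:1:1:1 ratio.

4.053; consistent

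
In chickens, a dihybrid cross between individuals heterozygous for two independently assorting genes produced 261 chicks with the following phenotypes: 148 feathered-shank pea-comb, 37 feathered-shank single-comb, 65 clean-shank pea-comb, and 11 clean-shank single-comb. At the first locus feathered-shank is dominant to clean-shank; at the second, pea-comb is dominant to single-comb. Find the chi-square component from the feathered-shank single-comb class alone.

A dihybrid F₂ with independent assortment and complete dominance at both loci gives a 9:3:3:1 phenotypic ratio.
Total ratio parts = 16. Expected numbers out of 261:
  feathered-shank pea-comb: 261 × 9/16 = 146.8125
  feathered-shank single-comb: 261 × 3/16 = 48.9375
  clean-shank pea-comb: 261 × 3/16 = 48.9375
  clean-shank single-comb: 261 × 1/16 = 16.3125
Contribution of feathered-shank single-comb: (37 − 48.9375)² / 48.9375 = 2.9120

2.912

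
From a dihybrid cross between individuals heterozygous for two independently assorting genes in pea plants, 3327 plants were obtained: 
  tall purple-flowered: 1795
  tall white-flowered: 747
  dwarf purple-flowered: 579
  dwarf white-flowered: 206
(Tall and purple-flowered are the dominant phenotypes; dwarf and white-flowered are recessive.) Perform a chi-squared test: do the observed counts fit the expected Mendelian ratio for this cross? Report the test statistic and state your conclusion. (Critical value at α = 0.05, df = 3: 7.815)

A dihybrid F₂ with independent assortment and complete dominance at both loci gives a 9:3:3:1 phenotypic ratio.
The 9:3:3:1 ratio has 16 parts, so with N = 3327 the expected counts are:
  tall purple-flowered: 3327 × 9/16 = 1871.4375
  tall white-flowered: 3327 × 3/16 = 623.8125
  dwarf purple-flowered: 3327 × 3/16 = 623.8125
  dwarf white-flowered: 3327 × 1/16 = 207.9375
χ² = Σ (O − E)² / E
  tall purple-flowered: (1795 − 1871.4375)² / 1871.4375 = 3.1220
  tall white-flowered: (747 − 623.8125)² / 623.8125 = 24.3265
  dwarf purple-flowered: (579 − 623.8125)² / 623.8125 = 3.2192
  dwarf white-flowered: (206 − 207.9375)² / 207.9375 = 0.0181
χ² = 3.1220 + 24.3265 + 3.2192 + 0.0181 = 30.6858 ≈ 30.686
Degrees of freedom = 4 − 1 = 3; critical value at α = 0.05 is 7.815.
Since 30.686 > 7.815, we reject the null hypothesis — the data do not fit the 9:3:3:1 ratio.

30.686; not consistent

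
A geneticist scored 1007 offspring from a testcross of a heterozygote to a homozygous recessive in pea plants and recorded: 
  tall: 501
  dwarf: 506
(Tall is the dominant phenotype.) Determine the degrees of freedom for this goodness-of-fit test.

1

A testcross of a heterozygote (Aa × aa) gives a 1:1 phenotypic ratio.
A goodness-of-fit test with 2 phenotype classes has df = 2 − 1 = 1.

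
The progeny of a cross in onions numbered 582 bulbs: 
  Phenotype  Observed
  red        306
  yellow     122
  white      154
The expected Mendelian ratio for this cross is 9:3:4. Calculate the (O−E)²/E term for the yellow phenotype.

Expected counts for N = 582 under a 9:3:4 ratio (total parts = 16):
  red: 582 × 9/16 = 327.375
  yellow: 582 × 3/16 = 109.125
  white: 582 × 4/16 = 145.5
Contribution of yellow: (122 − 109.125)² / 109.125 = 1.5190

1.519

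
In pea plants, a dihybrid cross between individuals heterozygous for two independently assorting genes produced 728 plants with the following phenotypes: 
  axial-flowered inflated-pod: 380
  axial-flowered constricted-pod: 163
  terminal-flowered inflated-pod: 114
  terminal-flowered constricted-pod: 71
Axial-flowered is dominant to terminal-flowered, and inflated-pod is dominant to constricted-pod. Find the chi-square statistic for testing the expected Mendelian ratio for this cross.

25.270

A dihybrid F₂ with independent assortment and complete dominance at both loci gives a 9:3:3:1 phenotypic ratio.
Under the 9:3:3:1 hypothesis (Σ ratio = 16, N = 728):
  axial-flowered inflated-pod: 728 × 9/16 = 409.5
  axial-flowered constricted-pod: 728 × 3/16 = 136.5
  terminal-flowered inflated-pod: 728 × 3/16 = 136.5
  terminal-flowered constricted-pod: 728 × 1/16 = 45.5
χ² = Σ (O − E)² / E
  axial-flowered inflated-pod: (380 − 409.5)² / 409.5 = 2.1252
  axial-flowered constricted-pod: (163 − 136.5)² / 136.5 = 5.1447
  terminal-flowered inflated-pod: (114 − 136.5)² / 136.5 = 3.7088
  terminal-flowered constricted-pod: (71 − 45.5)² / 45.5 = 14.2912
χ² = 2.1252 + 5.1447 + 3.7088 + 14.2912 = 25.2699 ≈ 25.270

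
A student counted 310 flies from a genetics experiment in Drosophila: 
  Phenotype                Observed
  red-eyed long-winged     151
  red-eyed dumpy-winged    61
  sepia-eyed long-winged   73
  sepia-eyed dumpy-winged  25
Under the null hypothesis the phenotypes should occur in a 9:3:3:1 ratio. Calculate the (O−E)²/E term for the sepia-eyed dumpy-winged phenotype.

1.633

Total ratio parts = 16. Expected numbers out of 310:
  red-eyed long-winged: 310 × 9/16 = 174.375
  red-eyed dumpy-winged: 310 × 3/16 = 58.125
  sepia-eyed long-winged: 310 × 3/16 = 58.125
  sepia-eyed dumpy-winged: 310 × 1/16 = 19.375
Contribution of sepia-eyed dumpy-winged: (25 − 19.375)² / 19.375 = 1.6331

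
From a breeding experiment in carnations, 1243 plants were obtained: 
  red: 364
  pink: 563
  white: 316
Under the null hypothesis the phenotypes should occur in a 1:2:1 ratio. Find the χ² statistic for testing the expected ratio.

14.720

Expected counts for N = 1243 under a 1:2:1 ratio (total parts = 4):
  red: 1243 × 1/4 = 310.75
  pink: 1243 × 2/4 = 621.5
  white: 1243 × 1/4 = 310.75
χ² = Σ (O − E)² / E
  red: (364 − 310.75)² / 310.75 = 9.1249
  pink: (563 − 621.5)² / 621.5 = 5.5064
  white: (316 − 310.75)² / 310.75 = 0.0887
χ² = 9.1249 + 5.5064 + 0.0887 = 14.720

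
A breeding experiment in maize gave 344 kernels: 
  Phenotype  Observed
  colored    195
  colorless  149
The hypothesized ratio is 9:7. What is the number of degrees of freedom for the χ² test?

1

A goodness-of-fit test with 2 phenotype classes has df = 2 − 1 = 1.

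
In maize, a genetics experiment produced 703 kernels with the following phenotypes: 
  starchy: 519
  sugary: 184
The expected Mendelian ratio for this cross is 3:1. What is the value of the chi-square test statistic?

Total ratio parts = 4. Expected numbers out of 703:
  starchy: 703 × 3/4 = 527.25
  sugary: 703 × 1/4 = 175.75
χ² = Σ (O − E)² / E
  starchy: (519 − 527.25)² / 527.25 = 0.1291
  sugary: (184 − 175.75)² / 175.75 = 0.3873
χ² = 0.1291 + 0.3873 = 0.5164 ≈ 0.516

0.516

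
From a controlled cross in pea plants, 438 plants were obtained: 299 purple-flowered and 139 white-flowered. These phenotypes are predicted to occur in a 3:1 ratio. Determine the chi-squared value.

10.597

Expected counts for N = 438 under a 3:1 ratio (total parts = 4):
  purple-flowered: 438 × 3/4 = 328.5
  white-flowered: 438 × 1/4 = 109.5
χ² = Σ (O − E)² / E
  purple-flowered: (299 − 328.5)² / 328.5 = 2.6492
  white-flowered: (139 − 109.5)² / 109.5 = 7.9475
χ² = 2.6492 + 7.9475 = 10.5967 ≈ 10.597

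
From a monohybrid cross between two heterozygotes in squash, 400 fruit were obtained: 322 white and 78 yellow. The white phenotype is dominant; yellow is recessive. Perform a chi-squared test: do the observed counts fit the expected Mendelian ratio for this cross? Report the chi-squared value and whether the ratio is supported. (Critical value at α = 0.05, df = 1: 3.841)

For a monohybrid cross between heterozygotes with complete dominance, the expected phenotypic ratio is 3:1.
The 3:1 ratio has 4 parts, so with N = 400 the expected counts are:
  white: 400 × 3/4 = 300
  yellow: 400 × 1/4 = 100
χ² = Σ (O − E)² / E
  white: (322 − 300)² / 300 = 1.6133
  yellow: (78 − 100)² / 100 = 4.8400
χ² = 1.6133 + 4.8400 = 6.4533 ≈ 6.453
Degrees of freedom = 2 − 1 = 1; critical value at α = 0.05 is 3.841.
Since 6.453 > 3.841, we reject the null hypothesis — the data do not fit the 3:1 ratio.

6.453; not consistent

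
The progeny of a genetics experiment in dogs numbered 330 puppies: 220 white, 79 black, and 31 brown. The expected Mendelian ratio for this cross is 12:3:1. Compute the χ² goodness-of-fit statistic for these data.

13.014

Under the 12:3:1 hypothesis (Σ ratio = 16, N = 330):
  white: 330 × 12/16 = 247.5
  black: 330 × 3/16 = 61.875
  brown: 330 × 1/16 = 20.625
χ² = Σ (O − E)² / E
  white: (220 − 247.5)² / 247.5 = 3.0556
  black: (79 − 61.875)² / 61.875 = 4.7396
  brown: (31 − 20.625)² / 20.625 = 5.2189
χ² = 3.0556 + 4.7396 + 5.2189 = 13.0141 ≈ 13.014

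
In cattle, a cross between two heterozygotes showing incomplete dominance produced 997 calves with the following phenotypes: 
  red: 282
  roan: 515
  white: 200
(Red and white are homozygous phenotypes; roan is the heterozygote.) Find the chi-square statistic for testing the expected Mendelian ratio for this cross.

With incomplete dominance, a heterozygote × heterozygote cross gives a 1:2:1 phenotypic ratio.
Expected counts for N = 997 under a 1:2:1 ratio (total parts = 4):
  red: 997 × 1/4 = 249.25
  roan: 997 × 2/4 = 498.5
  white: 997 × 1/4 = 249.25
χ² = Σ (O − E)² / E
  red: (282 − 249.25)² / 249.25 = 4.3032
  roan: (515 − 498.5)² / 498.5 = 0.5461
  white: (200 − 249.25)² / 249.25 = 9.7314
χ² = 4.3032 + 0.5461 + 9.7314 = 14.5807 ≈ 14.581

14.581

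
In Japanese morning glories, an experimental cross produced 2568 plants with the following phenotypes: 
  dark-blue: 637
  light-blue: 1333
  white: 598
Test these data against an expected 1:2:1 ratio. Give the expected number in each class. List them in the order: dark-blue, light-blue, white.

Expected counts for N = 2568 under a 1:2:1 ratio (total parts = 4):
  dark-blue: 2568 × 1/4 = 642
  light-blue: 2568 × 2/4 = 1284
  white: 2568 × 1/4 = 642

642, 1284, 642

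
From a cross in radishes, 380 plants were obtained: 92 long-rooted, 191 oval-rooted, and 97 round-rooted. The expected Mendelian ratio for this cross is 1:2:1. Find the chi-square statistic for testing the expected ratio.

Expected counts for N = 380 under a 1:2:1 ratio (total parts = 4):
  long-rooted: 380 × 1/4 = 95
  oval-rooted: 380 × 2/4 = 190
  round-rooted: 380 × 1/4 = 95
χ² = Σ (O − E)² / E
  long-rooted: (92 − 95)² / 95 = 0.0947
  oval-rooted: (191 − 190)² / 190 = 0.0053
  round-rooted: (97 − 95)² / 95 = 0.0421
χ² = 0.0947 + 0.0053 + 0.0421 = 0.1421 ≈ 0.142

0.142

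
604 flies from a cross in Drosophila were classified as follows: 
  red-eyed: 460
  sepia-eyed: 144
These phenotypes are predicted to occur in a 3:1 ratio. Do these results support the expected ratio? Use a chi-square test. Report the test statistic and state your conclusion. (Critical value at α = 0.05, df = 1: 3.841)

The 3:1 ratio has 4 parts, so with N = 604 the expected counts are:
  red-eyed: 604 × 3/4 = 453
  sepia-eyed: 604 × 1/4 = 151
χ² = Σ (O − E)² / E
  red-eyed: (460 − 453)² / 453 = 0.1082
  sepia-eyed: (144 − 151)² / 151 = 0.3245
χ² = 0.1082 + 0.3245 = 0.4327 ≈ 0.433
Degrees of freedom = 2 − 1 = 1; critical value at α = 0.05 is 3.841.
Since 0.433 < 3.841, we fail to reject the null hypothesis — the data are consistent with the 3:1 ratio.

0.433; consistent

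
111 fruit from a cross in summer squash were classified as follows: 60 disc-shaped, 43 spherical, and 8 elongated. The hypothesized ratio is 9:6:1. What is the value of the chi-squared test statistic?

The 9:6:1 ratio has 16 parts, so with N = 111 the expected counts are:
  disc-shaped: 111 × 9/16 = 62.4375
  spherical: 111 × 6/16 = 41.625
  elongated: 111 × 1/16 = 6.9375
χ² = Σ (O − E)² / E
  disc-shaped: (60 − 62.4375)² / 62.4375 = 0.0952
  spherical: (43 − 41.625)² / 41.625 = 0.0454
  elongated: (8 − 6.9375)² / 6.9375 = 0.1627
χ² = 0.0952 + 0.0454 + 0.1627 = 0.3033 ≈ 0.303

0.303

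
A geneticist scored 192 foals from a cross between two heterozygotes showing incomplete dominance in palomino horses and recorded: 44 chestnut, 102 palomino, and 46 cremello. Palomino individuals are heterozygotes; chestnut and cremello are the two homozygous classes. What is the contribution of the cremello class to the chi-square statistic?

0.083

With incomplete dominance, a heterozygote × heterozygote cross gives a 1:2:1 phenotypic ratio.
Total ratio parts = 4. Expected numbers out of 192:
  chestnut: 192 × 1/4 = 48
  palomino: 192 × 2/4 = 96
  cremello: 192 × 1/4 = 48
Contribution of cremello: (46 − 48)² / 48 = 0.0833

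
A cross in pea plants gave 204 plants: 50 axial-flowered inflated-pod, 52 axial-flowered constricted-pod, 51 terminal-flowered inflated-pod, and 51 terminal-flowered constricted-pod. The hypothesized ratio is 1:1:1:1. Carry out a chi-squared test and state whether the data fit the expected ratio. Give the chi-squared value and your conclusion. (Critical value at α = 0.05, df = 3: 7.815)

Expected counts for N = 204 under a 1:1:1:1 ratio (total parts = 4):
  axial-flowered inflated-pod: 204 × 1/4 = 51
  axial-flowered constricted-pod: 204 × 1/4 = 51
  terminal-flowered inflated-pod: 204 × 1/4 = 51
  terminal-flowered constricted-pod: 204 × 1/4 = 51
χ² = Σ (O − E)² / E
  axial-flowered inflated-pod: (50 − 51)² / 51 = 0.0196
  axial-flowered constricted-pod: (52 − 51)² / 51 = 0.0196
  terminal-flowered inflated-pod: (51 − 51)² / 51 = 0.0000
  terminal-flowered constricted-pod: (51 − 51)² / 51 = 0.0000
χ² = 0.0196 + 0.0196 + 0.0000 + 0.0000 = 0.0392 ≈ 0.039
Degrees of freedom = 4 − 1 = 3; critical value at α = 0.05 is 7.815.
Since 0.039 < 7.815, we fail to reject the null hypothesis — the data are consistent with the 1:1:1:1 ratio.

0.039; consistent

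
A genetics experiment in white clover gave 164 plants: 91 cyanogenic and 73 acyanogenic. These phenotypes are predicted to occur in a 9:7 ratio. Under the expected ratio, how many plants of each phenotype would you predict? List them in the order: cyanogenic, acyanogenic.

The 9:7 ratio has 16 parts, so with N = 164 the expected counts are:
  cyanogenic: 164 × 9/16 = 92.25
  acyanogenic: 164 × 7/16 = 71.75

92.25, 71.75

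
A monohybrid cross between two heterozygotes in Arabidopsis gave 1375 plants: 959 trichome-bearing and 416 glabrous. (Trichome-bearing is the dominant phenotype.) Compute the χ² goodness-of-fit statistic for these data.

20.248

For a monohybrid cross between heterozygotes with complete dominance, the expected phenotypic ratio is 3:1.
Expected counts for N = 1375 under a 3:1 ratio (total parts = 4):
  trichome-bearing: 1375 × 3/4 = 1031.25
  glabrous: 1375 × 1/4 = 343.75
χ² = Σ (O − E)² / E
  trichome-bearing: (959 − 1031.25)² / 1031.25 = 5.0619
  glabrous: (416 − 343.75)² / 343.75 = 15.1856
χ² = 5.0619 + 15.1856 = 20.2475 ≈ 20.248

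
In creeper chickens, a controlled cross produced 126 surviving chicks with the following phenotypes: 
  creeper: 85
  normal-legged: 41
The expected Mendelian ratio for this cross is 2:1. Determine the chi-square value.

Total ratio parts = 3. Expected numbers out of 126:
  creeper: 126 × 2/3 = 84
  normal-legged: 126 × 1/3 = 42
χ² = Σ (O − E)² / E
  creeper: (85 − 84)² / 84 = 0.0119
  normal-legged: (41 − 42)² / 42 = 0.0238
χ² = 0.0119 + 0.0238 = 0.0357 ≈ 0.036

0.036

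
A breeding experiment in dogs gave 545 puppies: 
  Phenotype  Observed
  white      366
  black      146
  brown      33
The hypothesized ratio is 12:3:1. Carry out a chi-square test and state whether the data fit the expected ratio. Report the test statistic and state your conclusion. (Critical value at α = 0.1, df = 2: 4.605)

The 12:3:1 ratio has 16 parts, so with N = 545 the expected counts are:
  white: 545 × 12/16 = 408.75
  black: 545 × 3/16 = 102.1875
  brown: 545 × 1/16 = 34.0625
χ² = Σ (O − E)² / E
  white: (366 − 408.75)² / 408.75 = 4.4711
  black: (146 − 102.1875)² / 102.1875 = 18.7844
  brown: (33 − 34.0625)² / 34.0625 = 0.0331
χ² = 4.4711 + 18.7844 + 0.0331 = 23.2886 ≈ 23.289
Degrees of freedom = 3 − 1 = 2; critical value at α = 0.1 is 4.605.
Since 23.289 > 4.605, we reject the null hypothesis — the data do not fit the 12:3:1 ratio.

23.289; not consistent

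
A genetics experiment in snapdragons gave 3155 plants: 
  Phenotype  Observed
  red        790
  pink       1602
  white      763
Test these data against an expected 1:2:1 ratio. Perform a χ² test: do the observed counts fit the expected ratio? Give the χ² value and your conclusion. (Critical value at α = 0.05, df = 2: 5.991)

1.223; consistent

The 1:2:1 ratio has 4 parts, so with N = 3155 the expected counts are:
  red: 3155 × 1/4 = 788.75
  pink: 3155 × 2/4 = 1577.5
  white: 3155 × 1/4 = 788.75
χ² = Σ (O − E)² / E
  red: (790 − 788.75)² / 788.75 = 0.0020
  pink: (1602 − 1577.5)² / 1577.5 = 0.3805
  white: (763 − 788.75)² / 788.75 = 0.8406
χ² = 0.0020 + 0.3805 + 0.8406 = 1.2231 ≈ 1.223
Degrees of freedom = 3 − 1 = 2; critical value at α = 0.05 is 5.991.
Since 1.223 < 5.991, we fail to reject the null hypothesis — the data are consistent with the 1:2:1 ratio.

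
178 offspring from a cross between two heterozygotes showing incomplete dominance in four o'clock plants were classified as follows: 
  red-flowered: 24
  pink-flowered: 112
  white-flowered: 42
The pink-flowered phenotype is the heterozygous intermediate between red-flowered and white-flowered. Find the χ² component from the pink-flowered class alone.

With incomplete dominance, a heterozygote × heterozygote cross gives a 1:2:1 phenotypic ratio.
The 1:2:1 ratio has 4 parts, so with N = 178 the expected counts are:
  red-flowered: 178 × 1/4 = 44.5
  pink-flowered: 178 × 2/4 = 89
  white-flowered: 178 × 1/4 = 44.5
Contribution of pink-flowered: (112 − 89)² / 89 = 5.9438

5.944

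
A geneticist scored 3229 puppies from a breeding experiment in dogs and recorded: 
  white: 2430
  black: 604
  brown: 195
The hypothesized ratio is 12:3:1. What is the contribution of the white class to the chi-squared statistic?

0.028

The 12:3:1 ratio has 16 parts, so with N = 3229 the expected counts are:
  white: 3229 × 12/16 = 2421.75
  black: 3229 × 3/16 = 605.4375
  brown: 3229 × 1/16 = 201.8125
Contribution of white: (2430 − 2421.75)² / 2421.75 = 0.0281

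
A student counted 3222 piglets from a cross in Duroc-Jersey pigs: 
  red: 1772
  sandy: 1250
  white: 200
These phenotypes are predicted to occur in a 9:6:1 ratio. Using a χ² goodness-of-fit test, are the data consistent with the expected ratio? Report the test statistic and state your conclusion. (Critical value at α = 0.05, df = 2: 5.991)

Total ratio parts = 16. Expected numbers out of 3222:
  red: 3222 × 9/16 = 1812.375
  sandy: 3222 × 6/16 = 1208.25
  white: 3222 × 1/16 = 201.375
χ² = Σ (O − E)² / E
  red: (1772 − 1812.375)² / 1812.375 = 0.8994
  sandy: (1250 − 1208.25)² / 1208.25 = 1.4426
  white: (200 − 201.375)² / 201.375 = 0.0094
χ² = 0.8994 + 1.4426 + 0.0094 = 2.3514 ≈ 2.351
Degrees of freedom = 3 − 1 = 2; critical value at α = 0.05 is 5.991.
Since 2.351 < 5.991, we fail to reject the null hypothesis — the data are consistent with the 9:6:1 ratio.

2.351; consistent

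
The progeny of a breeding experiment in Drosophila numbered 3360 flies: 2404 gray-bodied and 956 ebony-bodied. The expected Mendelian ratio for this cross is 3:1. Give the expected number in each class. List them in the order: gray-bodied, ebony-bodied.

2520, 840

Total ratio parts = 4. Expected numbers out of 3360:
  gray-bodied: 3360 × 3/4 = 2520
  ebony-bodied: 3360 × 1/4 = 840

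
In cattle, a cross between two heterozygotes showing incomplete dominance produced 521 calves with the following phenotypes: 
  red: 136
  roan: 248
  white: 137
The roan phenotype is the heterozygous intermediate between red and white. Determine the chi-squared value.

1.203

With incomplete dominance, a heterozygote × heterozygote cross gives a 1:2:1 phenotypic ratio.
Total ratio parts = 4. Expected numbers out of 521:
  red: 521 × 1/4 = 130.25
  roan: 521 × 2/4 = 260.5
  white: 521 × 1/4 = 130.25
χ² = Σ (O − E)² / E
  red: (136 − 130.25)² / 130.25 = 0.2538
  roan: (248 − 260.5)² / 260.5 = 0.5998
  white: (137 − 130.25)² / 130.25 = 0.3498
χ² = 0.2538 + 0.5998 + 0.3498 = 1.2034 ≈ 1.203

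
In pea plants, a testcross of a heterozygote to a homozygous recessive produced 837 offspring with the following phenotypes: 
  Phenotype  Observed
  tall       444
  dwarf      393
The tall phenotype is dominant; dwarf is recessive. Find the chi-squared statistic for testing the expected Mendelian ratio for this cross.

3.108

A testcross of a heterozygote (Aa × aa) gives a 1:1 phenotypic ratio.
Expected counts for N = 837 under a 1:1 ratio (total parts = 2):
  tall: 837 × 1/2 = 418.5
  dwarf: 837 × 1/2 = 418.5
χ² = Σ (O − E)² / E
  tall: (444 − 418.5)² / 418.5 = 1.5538
  dwarf: (393 − 418.5)² / 418.5 = 1.5538
χ² = 1.5538 + 1.5538 = 3.1076 ≈ 3.108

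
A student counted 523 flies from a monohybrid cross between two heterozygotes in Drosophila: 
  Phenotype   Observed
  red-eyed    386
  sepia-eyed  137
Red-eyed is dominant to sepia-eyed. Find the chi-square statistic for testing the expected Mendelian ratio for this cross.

0.398

For a monohybrid cross between heterozygotes with complete dominance, the expected phenotypic ratio is 3:1.
The 3:1 ratio has 4 parts, so with N = 523 the expected counts are:
  red-eyed: 523 × 3/4 = 392.25
  sepia-eyed: 523 × 1/4 = 130.75
χ² = Σ (O − E)² / E
  red-eyed: (386 − 392.25)² / 392.25 = 0.0996
  sepia-eyed: (137 − 130.75)² / 130.75 = 0.2988
χ² = 0.0996 + 0.2988 = 0.3984 ≈ 0.398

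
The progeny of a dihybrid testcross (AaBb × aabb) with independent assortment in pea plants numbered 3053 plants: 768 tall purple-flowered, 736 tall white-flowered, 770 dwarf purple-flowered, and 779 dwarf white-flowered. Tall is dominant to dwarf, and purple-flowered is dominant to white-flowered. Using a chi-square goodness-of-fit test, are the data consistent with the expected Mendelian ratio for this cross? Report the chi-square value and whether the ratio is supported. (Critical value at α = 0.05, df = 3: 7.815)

1.387; consistent

A dihybrid testcross with independent assortment gives a 1:1:1:1 ratio.
Total ratio parts = 4. Expected numbers out of 3053:
  tall purple-flowered: 3053 × 1/4 = 763.25
  tall white-flowered: 3053 × 1/4 = 763.25
  dwarf purple-flowered: 3053 × 1/4 = 763.25
  dwarf white-flowered: 3053 × 1/4 = 763.25
χ² = Σ (O − E)² / E
  tall purple-flowered: (768 − 763.25)² / 763.25 = 0.0296
  tall white-flowered: (736 − 763.25)² / 763.25 = 0.9729
  dwarf purple-flowered: (770 − 763.25)² / 763.25 = 0.0597
  dwarf white-flowered: (779 − 763.25)² / 763.25 = 0.3250
χ² = 0.0296 + 0.9729 + 0.0597 + 0.3250 = 1.3872 ≈ 1.387
Degrees of freedom = 4 − 1 = 3; critical value at α = 0.05 is 7.815.
Since 1.387 < 7.815, we fail to reject the null hypothesis — the data are consistent with the 1:1:1:1 ratio.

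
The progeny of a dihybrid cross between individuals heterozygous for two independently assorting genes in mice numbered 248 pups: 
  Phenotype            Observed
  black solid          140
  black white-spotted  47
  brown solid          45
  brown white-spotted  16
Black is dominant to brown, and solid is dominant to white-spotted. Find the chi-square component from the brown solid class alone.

A dihybrid F₂ with independent assortment and complete dominance at both loci gives a 9:3:3:1 phenotypic ratio.
The 9:3:3:1 ratio has 16 parts, so with N = 248 the expected counts are:
  black solid: 248 × 9/16 = 139.5
  black white-spotted: 248 × 3/16 = 46.5
  brown solid: 248 × 3/16 = 46.5
  brown white-spotted: 248 × 1/16 = 15.5
Contribution of brown solid: (45 − 46.5)² / 46.5 = 0.0484

0.048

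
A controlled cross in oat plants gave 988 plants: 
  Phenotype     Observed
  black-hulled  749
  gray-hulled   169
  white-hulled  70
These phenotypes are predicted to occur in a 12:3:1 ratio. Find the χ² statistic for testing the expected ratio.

Expected counts for N = 988 under a 12:3:1 ratio (total parts = 16):
  black-hulled: 988 × 12/16 = 741
  gray-hulled: 988 × 3/16 = 185.25
  white-hulled: 988 × 1/16 = 61.75
χ² = Σ (O − E)² / E
  black-hulled: (749 − 741)² / 741 = 0.0864
  gray-hulled: (169 − 185.25)² / 185.25 = 1.4254
  white-hulled: (70 − 61.75)² / 61.75 = 1.1022
χ² = 0.0864 + 1.4254 + 1.1022 = 2.614

2.614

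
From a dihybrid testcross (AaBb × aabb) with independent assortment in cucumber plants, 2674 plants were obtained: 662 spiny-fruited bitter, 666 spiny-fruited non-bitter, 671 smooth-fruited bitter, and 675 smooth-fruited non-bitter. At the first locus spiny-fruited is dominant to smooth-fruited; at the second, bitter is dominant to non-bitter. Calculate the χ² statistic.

0.145

A dihybrid testcross with independent assortment gives a 1:1:1:1 ratio.
Total ratio parts = 4. Expected numbers out of 2674:
  spiny-fruited bitter: 2674 × 1/4 = 668.5
  spiny-fruited non-bitter: 2674 × 1/4 = 668.5
  smooth-fruited bitter: 2674 × 1/4 = 668.5
  smooth-fruited non-bitter: 2674 × 1/4 = 668.5
χ² = Σ (O − E)² / E
  spiny-fruited bitter: (662 − 668.5)² / 668.5 = 0.0632
  spiny-fruited non-bitter: (666 − 668.5)² / 668.5 = 0.0093
  smooth-fruited bitter: (671 − 668.5)² / 668.5 = 0.0093
  smooth-fruited non-bitter: (675 − 668.5)² / 668.5 = 0.0632
χ² = 0.0632 + 0.0093 + 0.0093 + 0.0632 = 0.145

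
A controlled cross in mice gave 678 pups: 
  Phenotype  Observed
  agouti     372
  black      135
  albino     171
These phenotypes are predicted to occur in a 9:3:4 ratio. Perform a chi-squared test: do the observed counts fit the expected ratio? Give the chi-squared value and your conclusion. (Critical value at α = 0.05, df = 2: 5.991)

0.732; consistent

Under the 9:3:4 hypothesis (Σ ratio = 16, N = 678):
  agouti: 678 × 9/16 = 381.375
  black: 678 × 3/16 = 127.125
  albino: 678 × 4/16 = 169.5
χ² = Σ (O − E)² / E
  agouti: (372 − 381.375)² / 381.375 = 0.2305
  black: (135 − 127.125)² / 127.125 = 0.4878
  albino: (171 − 169.5)² / 169.5 = 0.0133
χ² = 0.2305 + 0.4878 + 0.0133 = 0.7316 ≈ 0.732
Degrees of freedom = 3 − 1 = 2; critical value at α = 0.05 is 5.991.
Since 0.732 < 5.991, we fail to reject the null hypothesis — the data are consistent with the 9:3:4 ratio.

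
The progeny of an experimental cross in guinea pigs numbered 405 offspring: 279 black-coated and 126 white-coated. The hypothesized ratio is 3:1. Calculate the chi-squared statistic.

8.067

Under the 3:1 hypothesis (Σ ratio = 4, N = 405):
  black-coated: 405 × 3/4 = 303.75
  white-coated: 405 × 1/4 = 101.25
χ² = Σ (O − E)² / E
  black-coated: (279 − 303.75)² / 303.75 = 2.0167
  white-coated: (126 − 101.25)² / 101.25 = 6.0500
χ² = 2.0167 + 6.0500 = 8.0667 ≈ 8.067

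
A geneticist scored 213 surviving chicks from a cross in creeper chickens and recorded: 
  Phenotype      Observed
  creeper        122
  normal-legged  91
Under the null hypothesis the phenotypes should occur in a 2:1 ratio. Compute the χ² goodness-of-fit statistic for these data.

8.451

Expected counts for N = 213 under a 2:1 ratio (total parts = 3):
  creeper: 213 × 2/3 = 142
  normal-legged: 213 × 1/3 = 71
χ² = Σ (O − E)² / E
  creeper: (122 − 142)² / 142 = 2.8169
  normal-legged: (91 − 71)² / 71 = 5.6338
χ² = 2.8169 + 5.6338 = 8.4507 ≈ 8.451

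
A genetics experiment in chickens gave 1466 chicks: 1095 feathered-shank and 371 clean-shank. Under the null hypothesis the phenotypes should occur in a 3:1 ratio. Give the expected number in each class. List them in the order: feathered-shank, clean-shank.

1099.5, 366.5

Total ratio parts = 4. Expected numbers out of 1466:
  feathered-shank: 1466 × 3/4 = 1099.5
  clean-shank: 1466 × 1/4 = 366.5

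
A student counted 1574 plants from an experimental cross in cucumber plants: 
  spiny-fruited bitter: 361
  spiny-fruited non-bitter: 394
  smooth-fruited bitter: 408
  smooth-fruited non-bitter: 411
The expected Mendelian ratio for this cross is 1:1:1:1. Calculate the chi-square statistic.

The 1:1:1:1 ratio has 4 parts, so with N = 1574 the expected counts are:
  spiny-fruited bitter: 1574 × 1/4 = 393.5
  spiny-fruited non-bitter: 1574 × 1/4 = 393.5
  smooth-fruited bitter: 1574 × 1/4 = 393.5
  smooth-fruited non-bitter: 1574 × 1/4 = 393.5
χ² = Σ (O − E)² / E
  spiny-fruited bitter: (361 − 393.5)² / 393.5 = 2.6842
  spiny-fruited non-bitter: (394 − 393.5)² / 393.5 = 0.0006
  smooth-fruited bitter: (408 − 393.5)² / 393.5 = 0.5343
  smooth-fruited non-bitter: (411 − 393.5)² / 393.5 = 0.7783
χ² = 2.6842 + 0.0006 + 0.5343 + 0.7783 = 3.9974 ≈ 3.997

3.997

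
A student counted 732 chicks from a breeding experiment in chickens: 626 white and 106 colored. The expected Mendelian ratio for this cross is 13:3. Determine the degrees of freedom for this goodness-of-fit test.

A goodness-of-fit test with 2 phenotype classes has df = 2 − 1 = 1.

1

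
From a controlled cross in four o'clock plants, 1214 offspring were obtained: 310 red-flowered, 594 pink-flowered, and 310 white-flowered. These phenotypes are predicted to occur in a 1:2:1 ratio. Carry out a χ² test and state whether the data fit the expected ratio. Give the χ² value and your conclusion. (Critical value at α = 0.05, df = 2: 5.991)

Under the 1:2:1 hypothesis (Σ ratio = 4, N = 1214):
  red-flowered: 1214 × 1/4 = 303.5
  pink-flowered: 1214 × 2/4 = 607
  white-flowered: 1214 × 1/4 = 303.5
χ² = Σ (O − E)² / E
  red-flowered: (310 − 303.5)² / 303.5 = 0.1392
  pink-flowered: (594 − 607)² / 607 = 0.2784
  white-flowered: (310 − 303.5)² / 303.5 = 0.1392
χ² = 0.1392 + 0.2784 + 0.1392 = 0.5568 ≈ 0.557
Degrees of freedom = 3 − 1 = 2; critical value at α = 0.05 is 5.991.
Since 0.557 < 5.991, we fail to reject the null hypothesis — the data are consistent with the 1:2:1 ratio.

0.557; consistent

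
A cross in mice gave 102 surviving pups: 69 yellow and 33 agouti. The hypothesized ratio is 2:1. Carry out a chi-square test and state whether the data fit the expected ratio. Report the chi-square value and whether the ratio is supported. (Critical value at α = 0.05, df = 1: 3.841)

0.044; consistent

Expected counts for N = 102 under a 2:1 ratio (total parts = 3):
  yellow: 102 × 2/3 = 68
  agouti: 102 × 1/3 = 34
χ² = Σ (O − E)² / E
  yellow: (69 − 68)² / 68 = 0.0147
  agouti: (33 − 34)² / 34 = 0.0294
χ² = 0.0147 + 0.0294 = 0.0441 ≈ 0.044
Degrees of freedom = 2 − 1 = 1; critical value at α = 0.05 is 3.841.
Since 0.044 < 3.841, we fail to reject the null hypothesis — the data are consistent with the 2:1 ratio.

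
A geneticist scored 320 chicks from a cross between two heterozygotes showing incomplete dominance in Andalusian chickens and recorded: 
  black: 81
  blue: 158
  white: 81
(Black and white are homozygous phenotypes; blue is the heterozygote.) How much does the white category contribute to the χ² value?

0.013

With incomplete dominance, a heterozygote × heterozygote cross gives a 1:2:1 phenotypic ratio.
Under the 1:2:1 hypothesis (Σ ratio = 4, N = 320):
  black: 320 × 1/4 = 80
  blue: 320 × 2/4 = 160
  white: 320 × 1/4 = 80
Contribution of white: (81 − 80)² / 80 = 0.0125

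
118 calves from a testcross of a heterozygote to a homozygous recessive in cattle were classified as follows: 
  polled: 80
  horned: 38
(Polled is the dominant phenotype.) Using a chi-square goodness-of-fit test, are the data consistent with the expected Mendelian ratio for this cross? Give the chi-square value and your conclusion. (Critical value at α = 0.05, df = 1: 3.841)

14.949; not consistent

A testcross of a heterozygote (Aa × aa) gives a 1:1 phenotypic ratio.
Expected counts for N = 118 under a 1:1 ratio (total parts = 2):
  polled: 118 × 1/2 = 59
  horned: 118 × 1/2 = 59
χ² = Σ (O − E)² / E
  polled: (80 − 59)² / 59 = 7.4746
  horned: (38 − 59)² / 59 = 7.4746
χ² = 7.4746 + 7.4746 = 14.9492 ≈ 14.949
Degrees of freedom = 2 − 1 = 1; critical value at α = 0.05 is 3.841.
Since 14.949 > 3.841, we reject the null hypothesis — the data do not fit the 1:1 ratio.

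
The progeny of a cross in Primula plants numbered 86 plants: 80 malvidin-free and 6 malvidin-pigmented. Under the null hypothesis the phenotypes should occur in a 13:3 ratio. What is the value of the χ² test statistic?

Expected counts for N = 86 under a 13:3 ratio (total parts = 16):
  malvidin-free: 86 × 13/16 = 69.875
  malvidin-pigmented: 86 × 3/16 = 16.125
χ² = Σ (O − E)² / E
  malvidin-free: (80 − 69.875)² / 69.875 = 1.4671
  malvidin-pigmented: (6 − 16.125)² / 16.125 = 6.3576
χ² = 1.4671 + 6.3576 = 7.8247 ≈ 7.825

7.825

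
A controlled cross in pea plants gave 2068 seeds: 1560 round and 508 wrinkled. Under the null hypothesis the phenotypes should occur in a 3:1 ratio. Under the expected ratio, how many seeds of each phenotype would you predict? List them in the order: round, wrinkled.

Expected counts for N = 2068 under a 3:1 ratio (total parts = 4):
  round: 2068 × 3/4 = 1551
  wrinkled: 2068 × 1/4 = 517

1551, 517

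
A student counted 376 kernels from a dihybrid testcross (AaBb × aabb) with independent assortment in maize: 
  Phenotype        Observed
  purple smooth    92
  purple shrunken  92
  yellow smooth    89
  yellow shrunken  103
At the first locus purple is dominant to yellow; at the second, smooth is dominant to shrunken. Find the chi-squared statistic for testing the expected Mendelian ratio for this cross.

A dihybrid testcross with independent assortment gives a 1:1:1:1 ratio.
Under the 1:1:1:1 hypothesis (Σ ratio = 4, N = 376):
  purple smooth: 376 × 1/4 = 94
  purple shrunken: 376 × 1/4 = 94
  yellow smooth: 376 × 1/4 = 94
  yellow shrunken: 376 × 1/4 = 94
χ² = Σ (O − E)² / E
  purple smooth: (92 − 94)² / 94 = 0.0426
  purple shrunken: (92 − 94)² / 94 = 0.0426
  yellow smooth: (89 − 94)² / 94 = 0.2660
  yellow shrunken: (103 − 94)² / 94 = 0.8617
χ² = 0.0426 + 0.0426 + 0.2660 + 0.8617 = 1.2129 ≈ 1.213

1.213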